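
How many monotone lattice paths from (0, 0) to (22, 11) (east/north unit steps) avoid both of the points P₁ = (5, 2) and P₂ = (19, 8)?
Number of paths = 99798870

Inclusion–exclusion. Total paths: C(33, 22) = 193536720. Through P₁: C(7, 5)·C(26, 17) = 65615550. Through P₂: C(27, 19)·C(6, 3) = 44401500. Since P₁ is strictly southwest of P₂, a monotone path through both must visit P₁ then P₂; paths through both = C(7, 5)·C(20, 14)·C(6, 3) = 16279200. Avoid both = 193536720 − 65615550 − 44401500 + 16279200 = 99798870.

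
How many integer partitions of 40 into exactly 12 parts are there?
p(40, 12 parts) = 3036

Partitions of n into exactly k parts are in bijection with partitions of n − k into at most k parts (subtract 1 from each part). So p(40, exactly 12) = p(28, parts ≤ 12). Computing via the recurrence p(m, j) = p(m, j−1) + p(m−j, j) gives 3036.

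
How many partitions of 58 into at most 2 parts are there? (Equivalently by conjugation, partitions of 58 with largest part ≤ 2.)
p(58, parts ≤ 2) = 30

Use the recurrence p(n, m) = p(n, m−1) + p(n−m, m): either the largest part is < m (count p(n, m−1)) or the largest part is exactly m (remove one copy of m, count p(n−m, m)). With p(0, ·) = 1 this gives p(58, parts ≤ 2) = 30. (By conjugating Young diagrams, this also counts partitions of 58 into at most 2 parts.)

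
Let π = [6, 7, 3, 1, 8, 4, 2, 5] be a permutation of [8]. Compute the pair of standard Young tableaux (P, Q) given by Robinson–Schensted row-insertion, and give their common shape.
P = [1, 2, 5] / [3, 4, 8] / [6, 7];  Q = [1, 2, 5] / [3, 6, 8] / [4, 7];  common shape = (3, 3, 2)

Row-insert the values π_1, π_2, … into P one at a time, bumping the leftmost entry strictly greater than the inserted value down to the next row. The recording tableau Q records, in position (i, j), the step at which that cell was added to P.
  Insert 6 (step 1): P = [6];  Q = [1]
  Insert 7 (step 2): P = [6, 7];  Q = [1, 2]
  Insert 3 (step 3): P = [3, 7] / [6];  Q = [1, 2] / [3]
  Insert 1 (step 4): P = [1, 7] / [3] / [6];  Q = [1, 2] / [3] / [4]
  Insert 8 (step 5): P = [1, 7, 8] / [3] / [6];  Q = [1, 2, 5] / [3] / [4]
  Insert 4 (step 6): P = [1, 4, 8] / [3, 7] / [6];  Q = [1, 2, 5] / [3, 6] / [4]
  Insert 2 (step 7): P = [1, 2, 8] / [3, 4] / [6, 7];  Q = [1, 2, 5] / [3, 6] / [4, 7]
  Insert 5 (step 8): P = [1, 2, 5] / [3, 4, 8] / [6, 7];  Q = [1, 2, 5] / [3, 6, 8] / [4, 7]
Final shape: (3, 3, 2).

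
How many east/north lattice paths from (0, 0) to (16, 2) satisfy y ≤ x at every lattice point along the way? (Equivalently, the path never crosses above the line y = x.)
Number of paths = 135

By the reflection principle (André's argument), the number of monotone paths to (16, 2) with n ≤ m that never go above y = x is C(18, 16) − C(18, 17) = 153 − 18 = 135.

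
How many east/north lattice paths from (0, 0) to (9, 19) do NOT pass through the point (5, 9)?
Number of paths = 4902898

Total paths from (0, 0) to (9, 19): C(28, 9) = 6906900. Paths through (5, 9): (paths (0, 0) → (5, 9)) × (paths (5, 9) → (9, 19)) = C(14, 5) · C(14, 4) = 2002 · 1001 = 2004002. Avoidance count = 6906900 − 2004002 = 4902898.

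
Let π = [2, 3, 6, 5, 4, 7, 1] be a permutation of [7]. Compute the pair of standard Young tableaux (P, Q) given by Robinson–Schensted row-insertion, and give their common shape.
P = [1, 3, 4, 7] / [2] / [5] / [6];  Q = [1, 2, 3, 6] / [4] / [5] / [7];  common shape = (4, 1, 1, 1)

Row-insert the values π_1, π_2, … into P one at a time, bumping the leftmost entry strictly greater than the inserted value down to the next row. The recording tableau Q records, in position (i, j), the step at which that cell was added to P.
  Insert 2 (step 1): P = [2];  Q = [1]
  Insert 3 (step 2): P = [2, 3];  Q = [1, 2]
  Insert 6 (step 3): P = [2, 3, 6];  Q = [1, 2, 3]
  Insert 5 (step 4): P = [2, 3, 5] / [6];  Q = [1, 2, 3] / [4]
  Insert 4 (step 5): P = [2, 3, 4] / [5] / [6];  Q = [1, 2, 3] / [4] / [5]
  Insert 7 (step 6): P = [2, 3, 4, 7] / [5] / [6];  Q = [1, 2, 3, 6] / [4] / [5]
  Insert 1 (step 7): P = [1, 3, 4, 7] / [2] / [5] / [6];  Q = [1, 2, 3, 6] / [4] / [5] / [7]
Final shape: (4, 1, 1, 1).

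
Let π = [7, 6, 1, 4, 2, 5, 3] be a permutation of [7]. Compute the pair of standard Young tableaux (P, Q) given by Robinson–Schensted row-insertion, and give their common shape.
P = [1, 2, 3] / [4, 5] / [6] / [7];  Q = [1, 4, 6] / [2, 7] / [3] / [5];  common shape = (3, 2, 1, 1)

Row-insert the values π_1, π_2, … into P one at a time, bumping the leftmost entry strictly greater than the inserted value down to the next row. The recording tableau Q records, in position (i, j), the step at which that cell was added to P.
  Insert 7 (step 1): P = [7];  Q = [1]
  Insert 6 (step 2): P = [6] / [7];  Q = [1] / [2]
  Insert 1 (step 3): P = [1] / [6] / [7];  Q = [1] / [2] / [3]
  Insert 4 (step 4): P = [1, 4] / [6] / [7];  Q = [1, 4] / [2] / [3]
  Insert 2 (step 5): P = [1, 2] / [4] / [6] / [7];  Q = [1, 4] / [2] / [3] / [5]
  Insert 5 (step 6): P = [1, 2, 5] / [4] / [6] / [7];  Q = [1, 4, 6] / [2] / [3] / [5]
  Insert 3 (step 7): P = [1, 2, 3] / [4, 5] / [6] / [7];  Q = [1, 4, 6] / [2, 7] / [3] / [5]
Final shape: (3, 2, 1, 1).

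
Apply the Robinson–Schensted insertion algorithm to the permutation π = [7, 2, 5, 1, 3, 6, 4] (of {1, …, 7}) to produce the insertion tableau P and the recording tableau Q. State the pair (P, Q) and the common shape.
P = [1, 3, 4] / [2, 5, 6] / [7];  Q = [1, 3, 6] / [2, 5, 7] / [4];  common shape = (3, 3, 1)

Row-insert the values π_1, π_2, … into P one at a time, bumping the leftmost entry strictly greater than the inserted value down to the next row. The recording tableau Q records, in position (i, j), the step at which that cell was added to P.
  Insert 7 (step 1): P = [7];  Q = [1]
  Insert 2 (step 2): P = [2] / [7];  Q = [1] / [2]
  Insert 5 (step 3): P = [2, 5] / [7];  Q = [1, 3] / [2]
  Insert 1 (step 4): P = [1, 5] / [2] / [7];  Q = [1, 3] / [2] / [4]
  Insert 3 (step 5): P = [1, 3] / [2, 5] / [7];  Q = [1, 3] / [2, 5] / [4]
  Insert 6 (step 6): P = [1, 3, 6] / [2, 5] / [7];  Q = [1, 3, 6] / [2, 5] / [4]
  Insert 4 (step 7): P = [1, 3, 4] / [2, 5, 6] / [7];  Q = [1, 3, 6] / [2, 5, 7] / [4]
Final shape: (3, 3, 1).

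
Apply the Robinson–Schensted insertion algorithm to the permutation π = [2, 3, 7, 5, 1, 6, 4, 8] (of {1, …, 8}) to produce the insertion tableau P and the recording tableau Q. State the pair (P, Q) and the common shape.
P = [1, 3, 4, 6, 8] / [2, 5] / [7];  Q = [1, 2, 3, 6, 8] / [4, 7] / [5];  common shape = (5, 2, 1)

Row-insert the values π_1, π_2, … into P one at a time, bumping the leftmost entry strictly greater than the inserted value down to the next row. The recording tableau Q records, in position (i, j), the step at which that cell was added to P.
  Insert 2 (step 1): P = [2];  Q = [1]
  Insert 3 (step 2): P = [2, 3];  Q = [1, 2]
  Insert 7 (step 3): P = [2, 3, 7];  Q = [1, 2, 3]
  Insert 5 (step 4): P = [2, 3, 5] / [7];  Q = [1, 2, 3] / [4]
  Insert 1 (step 5): P = [1, 3, 5] / [2] / [7];  Q = [1, 2, 3] / [4] / [5]
  Insert 6 (step 6): P = [1, 3, 5, 6] / [2] / [7];  Q = [1, 2, 3, 6] / [4] / [5]
  Insert 4 (step 7): P = [1, 3, 4, 6] / [2, 5] / [7];  Q = [1, 2, 3, 6] / [4, 7] / [5]
  Insert 8 (step 8): P = [1, 3, 4, 6, 8] / [2, 5] / [7];  Q = [1, 2, 3, 6, 8] / [4, 7] / [5]
Final shape: (5, 2, 1).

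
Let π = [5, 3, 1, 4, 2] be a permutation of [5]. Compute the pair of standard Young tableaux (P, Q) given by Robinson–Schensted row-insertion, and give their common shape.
P = [1, 2] / [3, 4] / [5];  Q = [1, 4] / [2, 5] / [3];  common shape = (2, 2, 1)

Row-insert the values π_1, π_2, … into P one at a time, bumping the leftmost entry strictly greater than the inserted value down to the next row. The recording tableau Q records, in position (i, j), the step at which that cell was added to P.
  Insert 5 (step 1): P = [5];  Q = [1]
  Insert 3 (step 2): P = [3] / [5];  Q = [1] / [2]
  Insert 1 (step 3): P = [1] / [3] / [5];  Q = [1] / [2] / [3]
  Insert 4 (step 4): P = [1, 4] / [3] / [5];  Q = [1, 4] / [2] / [3]
  Insert 2 (step 5): P = [1, 2] / [3, 4] / [5];  Q = [1, 4] / [2, 5] / [3]
Final shape: (2, 2, 1).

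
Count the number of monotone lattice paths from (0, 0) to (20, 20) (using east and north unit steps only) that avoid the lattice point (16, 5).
Number of paths = 137767656096

Total paths from (0, 0) to (20, 20): C(40, 20) = 137846528820. Paths through (16, 5): (paths (0, 0) → (16, 5)) × (paths (16, 5) → (20, 20)) = C(21, 16) · C(19, 4) = 20349 · 3876 = 78872724. Avoidance count = 137846528820 − 78872724 = 137767656096.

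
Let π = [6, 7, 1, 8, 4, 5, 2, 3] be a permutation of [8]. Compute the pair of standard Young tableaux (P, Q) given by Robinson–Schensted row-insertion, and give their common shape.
P = [1, 2, 3] / [4, 5, 8] / [6, 7];  Q = [1, 2, 4] / [3, 5, 6] / [7, 8];  common shape = (3, 3, 2)

Row-insert the values π_1, π_2, … into P one at a time, bumping the leftmost entry strictly greater than the inserted value down to the next row. The recording tableau Q records, in position (i, j), the step at which that cell was added to P.
  Insert 6 (step 1): P = [6];  Q = [1]
  Insert 7 (step 2): P = [6, 7];  Q = [1, 2]
  Insert 1 (step 3): P = [1, 7] / [6];  Q = [1, 2] / [3]
  Insert 8 (step 4): P = [1, 7, 8] / [6];  Q = [1, 2, 4] / [3]
  Insert 4 (step 5): P = [1, 4, 8] / [6, 7];  Q = [1, 2, 4] / [3, 5]
  Insert 5 (step 6): P = [1, 4, 5] / [6, 7, 8];  Q = [1, 2, 4] / [3, 5, 6]
  Insert 2 (step 7): P = [1, 2, 5] / [4, 7, 8] / [6];  Q = [1, 2, 4] / [3, 5, 6] / [7]
  Insert 3 (step 8): P = [1, 2, 3] / [4, 5, 8] / [6, 7];  Q = [1, 2, 4] / [3, 5, 6] / [7, 8]
Final shape: (3, 3, 2).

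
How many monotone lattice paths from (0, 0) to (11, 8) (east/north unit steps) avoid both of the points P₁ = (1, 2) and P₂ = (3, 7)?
Number of paths = 51045

Inclusion–exclusion. Total paths: C(19, 11) = 75582. Through P₁: C(3, 1)·C(16, 10) = 24024. Through P₂: C(10, 3)·C(9, 8) = 1080. Since P₁ is strictly southwest of P₂, a monotone path through both must visit P₁ then P₂; paths through both = C(3, 1)·C(7, 2)·C(9, 8) = 567. Avoid both = 75582 − 24024 − 1080 + 567 = 51045.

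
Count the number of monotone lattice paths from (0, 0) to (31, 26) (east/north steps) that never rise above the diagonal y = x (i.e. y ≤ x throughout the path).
Number of paths = 2291416680811797

By the reflection principle (André's argument), the number of monotone paths to (31, 26) with n ≤ m that never go above y = x is C(57, 31) − C(57, 32) = 12220888964329584 − 9929472283517787 = 2291416680811797.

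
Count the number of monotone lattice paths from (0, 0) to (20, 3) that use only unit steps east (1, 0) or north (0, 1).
Number of paths = 1771

A monotone lattice path from (0, 0) to (20, 3) consists of 20 east steps and 3 north steps in some order, so it is determined by which 20 of the 23 steps are east. The count is C(23, 20) = 1771.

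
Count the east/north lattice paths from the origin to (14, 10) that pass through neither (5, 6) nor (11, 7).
Number of paths = 1059126

Inclusion–exclusion. Total paths: C(24, 14) = 1961256. Through P₁: C(11, 5)·C(13, 9) = 330330. Through P₂: C(18, 11)·C(6, 3) = 636480. Since P₁ is strictly southwest of P₂, a monotone path through both must visit P₁ then P₂; paths through both = C(11, 5)·C(7, 6)·C(6, 3) = 64680. Avoid both = 1961256 − 330330 − 636480 + 64680 = 1059126.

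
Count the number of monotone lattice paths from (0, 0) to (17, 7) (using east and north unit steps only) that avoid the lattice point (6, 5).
Number of paths = 310068

Total paths from (0, 0) to (17, 7): C(24, 17) = 346104. Paths through (6, 5): (paths (0, 0) → (6, 5)) × (paths (6, 5) → (17, 7)) = C(11, 6) · C(13, 11) = 462 · 78 = 36036. Avoidance count = 346104 − 36036 = 310068.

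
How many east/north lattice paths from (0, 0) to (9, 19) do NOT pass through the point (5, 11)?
Number of paths = 4744740

Total paths from (0, 0) to (9, 19): C(28, 9) = 6906900. Paths through (5, 11): (paths (0, 0) → (5, 11)) × (paths (5, 11) → (9, 19)) = C(16, 5) · C(12, 4) = 4368 · 495 = 2162160. Avoidance count = 6906900 − 2162160 = 4744740.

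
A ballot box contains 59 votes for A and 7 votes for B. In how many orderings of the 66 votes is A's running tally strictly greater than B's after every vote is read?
Strict-lead orderings = 613591680

Total orderings of the 66 votes with 59 for A: C(66, 59) = 778789440. By the Bertrand ballot formula (Cycle Lemma / reflection principle), the number of orderings in which A is strictly ahead of B throughout is (p − q)/(p + q) · C(p + q, p) = (59 − 7)/(59 + 7) · 778789440 = 613591680.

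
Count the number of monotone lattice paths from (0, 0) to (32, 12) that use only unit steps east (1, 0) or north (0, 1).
Number of paths = 21090682613

A monotone lattice path from (0, 0) to (32, 12) consists of 32 east steps and 12 north steps in some order, so it is determined by which 32 of the 44 steps are east. The count is C(44, 32) = 21090682613.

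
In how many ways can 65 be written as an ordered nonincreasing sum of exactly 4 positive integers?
p(65, 4 parts) = 1991

Partitions of n into exactly k parts are in bijection with partitions of n − k into at most k parts (subtract 1 from each part). So p(65, exactly 4) = p(61, parts ≤ 4). Computing via the recurrence p(m, j) = p(m, j−1) + p(m−j, j) gives 1991.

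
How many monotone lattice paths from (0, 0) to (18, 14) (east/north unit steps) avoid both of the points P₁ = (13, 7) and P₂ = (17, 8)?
Number of paths = 405181935

Inclusion–exclusion. Total paths: C(32, 18) = 471435600. Through P₁: C(20, 13)·C(12, 5) = 61395840. Through P₂: C(25, 17)·C(7, 1) = 7571025. Since P₁ is strictly southwest of P₂, a monotone path through both must visit P₁ then P₂; paths through both = C(20, 13)·C(5, 4)·C(7, 1) = 2713200. Avoid both = 471435600 − 61395840 − 7571025 + 2713200 = 405181935.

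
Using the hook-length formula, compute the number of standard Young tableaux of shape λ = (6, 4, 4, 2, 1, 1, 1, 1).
# SYT of shape (6, 4, 4, 2, 1, 1, 1, 1) = 125349840

Hook-length formula: f^λ = n! / Π hook(c), product over all cells c of the Young diagram. For λ = (6, 4, 4, 2, 1, 1, 1, 1), n = 20 boxes. Hook lengths by row (left-to-right, top-to-bottom): [13, 8, 6, 5, 2, 1]; [10, 5, 3, 2]; [9, 4, 2, 1]; [6, 1]; [4]; [3]; [2]; [1]. Product of hooks = 19408896000. So f^λ = 20! / 19408896000 = 2432902008176640000 / 19408896000 = 125349840.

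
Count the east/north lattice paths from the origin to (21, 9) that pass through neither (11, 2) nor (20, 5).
Number of paths = 12610356

Inclusion–exclusion. Total paths: C(30, 21) = 14307150. Through P₁: C(13, 11)·C(17, 10) = 1516944. Through P₂: C(25, 20)·C(5, 1) = 265650. Since P₁ is strictly southwest of P₂, a monotone path through both must visit P₁ then P₂; paths through both = C(13, 11)·C(12, 9)·C(5, 1) = 85800. Avoid both = 14307150 − 1516944 − 265650 + 85800 = 12610356.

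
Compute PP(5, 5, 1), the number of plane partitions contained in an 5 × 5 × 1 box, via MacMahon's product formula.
PP(5, 5, 1) = 252

Evaluate the triple product over i = 1..5, j = 1..5, k = 1..1. The factors are (2/1) · (3/2) · (4/3) · (5/4) · (6/5) · (3/2) · (4/3) · (5/4) · … (25 factors total). The numerators and denominators telescope so the product is an integer; carrying out the multiplication exactly gives PP(5, 5, 1) = 252.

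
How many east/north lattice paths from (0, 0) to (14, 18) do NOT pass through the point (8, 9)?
Number of paths = 349764050

Total paths from (0, 0) to (14, 18): C(32, 14) = 471435600. Paths through (8, 9): (paths (0, 0) → (8, 9)) × (paths (8, 9) → (14, 18)) = C(17, 8) · C(15, 6) = 24310 · 5005 = 121671550. Avoidance count = 471435600 − 121671550 = 349764050.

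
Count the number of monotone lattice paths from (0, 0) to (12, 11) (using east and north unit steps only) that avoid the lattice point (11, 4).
Number of paths = 1341158

Total paths from (0, 0) to (12, 11): C(23, 12) = 1352078. Paths through (11, 4): (paths (0, 0) → (11, 4)) × (paths (11, 4) → (12, 11)) = C(15, 11) · C(8, 1) = 1365 · 8 = 10920. Avoidance count = 1352078 − 10920 = 1341158.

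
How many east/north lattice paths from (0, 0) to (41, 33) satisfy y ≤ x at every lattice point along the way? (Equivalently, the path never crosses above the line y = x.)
Number of paths = 244022048106645106494

By the reflection principle (André's argument), the number of monotone paths to (41, 33) with n ≤ m that never go above y = x is C(74, 41) − C(74, 42) = 1138769557831010496972 − 894747509724365390478 = 244022048106645106494.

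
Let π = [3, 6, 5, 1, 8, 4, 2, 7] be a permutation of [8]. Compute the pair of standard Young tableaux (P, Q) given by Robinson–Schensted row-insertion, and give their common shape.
P = [1, 2, 7] / [3, 4, 8] / [5] / [6];  Q = [1, 2, 5] / [3, 6, 8] / [4] / [7];  common shape = (3, 3, 1, 1)

Row-insert the values π_1, π_2, … into P one at a time, bumping the leftmost entry strictly greater than the inserted value down to the next row. The recording tableau Q records, in position (i, j), the step at which that cell was added to P.
  Insert 3 (step 1): P = [3];  Q = [1]
  Insert 6 (step 2): P = [3, 6];  Q = [1, 2]
  Insert 5 (step 3): P = [3, 5] / [6];  Q = [1, 2] / [3]
  Insert 1 (step 4): P = [1, 5] / [3] / [6];  Q = [1, 2] / [3] / [4]
  Insert 8 (step 5): P = [1, 5, 8] / [3] / [6];  Q = [1, 2, 5] / [3] / [4]
  Insert 4 (step 6): P = [1, 4, 8] / [3, 5] / [6];  Q = [1, 2, 5] / [3, 6] / [4]
  Insert 2 (step 7): P = [1, 2, 8] / [3, 4] / [5] / [6];  Q = [1, 2, 5] / [3, 6] / [4] / [7]
  Insert 7 (step 8): P = [1, 2, 7] / [3, 4, 8] / [5] / [6];  Q = [1, 2, 5] / [3, 6, 8] / [4] / [7]
Final shape: (3, 3, 1, 1).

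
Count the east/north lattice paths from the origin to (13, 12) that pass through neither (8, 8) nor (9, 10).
Number of paths = 2772160

Inclusion–exclusion. Total paths: C(25, 13) = 5200300. Through P₁: C(16, 8)·C(9, 5) = 1621620. Through P₂: C(19, 9)·C(6, 4) = 1385670. Since P₁ is strictly southwest of P₂, a monotone path through both must visit P₁ then P₂; paths through both = C(16, 8)·C(3, 1)·C(6, 4) = 579150. Avoid both = 5200300 − 1621620 − 1385670 + 579150 = 2772160.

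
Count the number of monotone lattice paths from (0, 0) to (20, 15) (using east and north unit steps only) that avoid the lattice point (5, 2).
Number of paths = 2461657800

Total paths from (0, 0) to (20, 15): C(35, 20) = 3247943160. Paths through (5, 2): (paths (0, 0) → (5, 2)) × (paths (5, 2) → (20, 15)) = C(7, 5) · C(28, 15) = 21 · 37442160 = 786285360. Avoidance count = 3247943160 − 786285360 = 2461657800.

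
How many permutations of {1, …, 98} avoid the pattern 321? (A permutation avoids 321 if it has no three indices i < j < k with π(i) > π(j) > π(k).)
C_98 = 57743358069601357782187700608042856334020731624756611000

These 321-avoiding permutations are counted by the Catalan number C_n = (1/(n + 1)) · C(2n, n). For n = 98: C_98 = (1/99) · C(196, 98) = 5716592448890534420436582360196242777068052430850904489000/99 = 57743358069601357782187700608042856334020731624756611000.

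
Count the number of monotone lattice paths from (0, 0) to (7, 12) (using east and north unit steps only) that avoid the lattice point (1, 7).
Number of paths = 46692

Total paths from (0, 0) to (7, 12): C(19, 7) = 50388. Paths through (1, 7): (paths (0, 0) → (1, 7)) × (paths (1, 7) → (7, 12)) = C(8, 1) · C(11, 6) = 8 · 462 = 3696. Avoidance count = 50388 − 3696 = 46692.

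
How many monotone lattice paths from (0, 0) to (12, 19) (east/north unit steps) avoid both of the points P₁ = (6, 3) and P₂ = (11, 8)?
Number of paths = 134200065

Inclusion–exclusion. Total paths: C(31, 12) = 141120525. Through P₁: C(9, 6)·C(22, 6) = 6267492. Through P₂: C(19, 11)·C(12, 1) = 906984. Since P₁ is strictly southwest of P₂, a monotone path through both must visit P₁ then P₂; paths through both = C(9, 6)·C(10, 5)·C(12, 1) = 254016. Avoid both = 141120525 − 6267492 − 906984 + 254016 = 134200065.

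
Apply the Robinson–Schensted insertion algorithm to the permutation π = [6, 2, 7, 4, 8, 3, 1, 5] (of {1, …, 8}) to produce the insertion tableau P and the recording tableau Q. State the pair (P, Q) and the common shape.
P = [1, 3, 5] / [2, 7, 8] / [4] / [6];  Q = [1, 3, 5] / [2, 4, 8] / [6] / [7];  common shape = (3, 3, 1, 1)

Row-insert the values π_1, π_2, … into P one at a time, bumping the leftmost entry strictly greater than the inserted value down to the next row. The recording tableau Q records, in position (i, j), the step at which that cell was added to P.
  Insert 6 (step 1): P = [6];  Q = [1]
  Insert 2 (step 2): P = [2] / [6];  Q = [1] / [2]
  Insert 7 (step 3): P = [2, 7] / [6];  Q = [1, 3] / [2]
  Insert 4 (step 4): P = [2, 4] / [6, 7];  Q = [1, 3] / [2, 4]
  Insert 8 (step 5): P = [2, 4, 8] / [6, 7];  Q = [1, 3, 5] / [2, 4]
  Insert 3 (step 6): P = [2, 3, 8] / [4, 7] / [6];  Q = [1, 3, 5] / [2, 4] / [6]
  Insert 1 (step 7): P = [1, 3, 8] / [2, 7] / [4] / [6];  Q = [1, 3, 5] / [2, 4] / [6] / [7]
  Insert 5 (step 8): P = [1, 3, 5] / [2, 7, 8] / [4] / [6];  Q = [1, 3, 5] / [2, 4, 8] / [6] / [7]
Final shape: (3, 3, 1, 1).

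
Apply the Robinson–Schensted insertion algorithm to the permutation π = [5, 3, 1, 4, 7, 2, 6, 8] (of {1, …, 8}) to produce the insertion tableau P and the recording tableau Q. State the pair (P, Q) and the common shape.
P = [1, 2, 6, 8] / [3, 4, 7] / [5];  Q = [1, 4, 5, 8] / [2, 6, 7] / [3];  common shape = (4, 3, 1)

Row-insert the values π_1, π_2, … into P one at a time, bumping the leftmost entry strictly greater than the inserted value down to the next row. The recording tableau Q records, in position (i, j), the step at which that cell was added to P.
  Insert 5 (step 1): P = [5];  Q = [1]
  Insert 3 (step 2): P = [3] / [5];  Q = [1] / [2]
  Insert 1 (step 3): P = [1] / [3] / [5];  Q = [1] / [2] / [3]
  Insert 4 (step 4): P = [1, 4] / [3] / [5];  Q = [1, 4] / [2] / [3]
  Insert 7 (step 5): P = [1, 4, 7] / [3] / [5];  Q = [1, 4, 5] / [2] / [3]
  Insert 2 (step 6): P = [1, 2, 7] / [3, 4] / [5];  Q = [1, 4, 5] / [2, 6] / [3]
  Insert 6 (step 7): P = [1, 2, 6] / [3, 4, 7] / [5];  Q = [1, 4, 5] / [2, 6, 7] / [3]
  Insert 8 (step 8): P = [1, 2, 6, 8] / [3, 4, 7] / [5];  Q = [1, 4, 5, 8] / [2, 6, 7] / [3]
Final shape: (4, 3, 1).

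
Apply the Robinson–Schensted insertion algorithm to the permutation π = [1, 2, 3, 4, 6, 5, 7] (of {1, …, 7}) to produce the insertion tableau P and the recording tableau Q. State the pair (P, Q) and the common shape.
P = [1, 2, 3, 4, 5, 7] / [6];  Q = [1, 2, 3, 4, 5, 7] / [6];  common shape = (6, 1)

Row-insert the values π_1, π_2, … into P one at a time, bumping the leftmost entry strictly greater than the inserted value down to the next row. The recording tableau Q records, in position (i, j), the step at which that cell was added to P.
  Insert 1 (step 1): P = [1];  Q = [1]
  Insert 2 (step 2): P = [1, 2];  Q = [1, 2]
  Insert 3 (step 3): P = [1, 2, 3];  Q = [1, 2, 3]
  Insert 4 (step 4): P = [1, 2, 3, 4];  Q = [1, 2, 3, 4]
  Insert 6 (step 5): P = [1, 2, 3, 4, 6];  Q = [1, 2, 3, 4, 5]
  Insert 5 (step 6): P = [1, 2, 3, 4, 5] / [6];  Q = [1, 2, 3, 4, 5] / [6]
  Insert 7 (step 7): P = [1, 2, 3, 4, 5, 7] / [6];  Q = [1, 2, 3, 4, 5, 7] / [6]
Final shape: (6, 1).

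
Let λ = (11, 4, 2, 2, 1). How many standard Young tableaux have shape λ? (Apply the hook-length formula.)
# SYT of shape (11, 4, 2, 2, 1) = 16372224

Hook-length formula: f^λ = n! / Π hook(c), product over all cells c of the Young diagram. For λ = (11, 4, 2, 2, 1), n = 20 boxes. Hook lengths by row (left-to-right, top-to-bottom): [15, 13, 10, 9, 7, 6, 5, 4, 3, 2, 1]; [7, 5, 2, 1]; [4, 2]; [3, 1]; [1]. Product of hooks = 148599360000. So f^λ = 20! / 148599360000 = 2432902008176640000 / 148599360000 = 16372224.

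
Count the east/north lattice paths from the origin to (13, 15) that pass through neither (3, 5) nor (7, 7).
Number of paths = 19312048

Inclusion–exclusion. Total paths: C(28, 13) = 37442160. Through P₁: C(8, 3)·C(20, 10) = 10346336. Through P₂: C(14, 7)·C(14, 6) = 10306296. Since P₁ is strictly southwest of P₂, a monotone path through both must visit P₁ then P₂; paths through both = C(8, 3)·C(6, 4)·C(14, 6) = 2522520. Avoid both = 37442160 − 10346336 − 10306296 + 2522520 = 19312048.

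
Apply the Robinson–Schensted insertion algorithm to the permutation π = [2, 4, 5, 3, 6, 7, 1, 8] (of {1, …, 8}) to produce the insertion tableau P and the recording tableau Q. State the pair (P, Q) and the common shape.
P = [1, 3, 5, 6, 7, 8] / [2] / [4];  Q = [1, 2, 3, 5, 6, 8] / [4] / [7];  common shape = (6, 1, 1)

Row-insert the values π_1, π_2, … into P one at a time, bumping the leftmost entry strictly greater than the inserted value down to the next row. The recording tableau Q records, in position (i, j), the step at which that cell was added to P.
  Insert 2 (step 1): P = [2];  Q = [1]
  Insert 4 (step 2): P = [2, 4];  Q = [1, 2]
  Insert 5 (step 3): P = [2, 4, 5];  Q = [1, 2, 3]
  Insert 3 (step 4): P = [2, 3, 5] / [4];  Q = [1, 2, 3] / [4]
  Insert 6 (step 5): P = [2, 3, 5, 6] / [4];  Q = [1, 2, 3, 5] / [4]
  Insert 7 (step 6): P = [2, 3, 5, 6, 7] / [4];  Q = [1, 2, 3, 5, 6] / [4]
  Insert 1 (step 7): P = [1, 3, 5, 6, 7] / [2] / [4];  Q = [1, 2, 3, 5, 6] / [4] / [7]
  Insert 8 (step 8): P = [1, 3, 5, 6, 7, 8] / [2] / [4];  Q = [1, 2, 3, 5, 6, 8] / [4] / [7]
Final shape: (6, 1, 1).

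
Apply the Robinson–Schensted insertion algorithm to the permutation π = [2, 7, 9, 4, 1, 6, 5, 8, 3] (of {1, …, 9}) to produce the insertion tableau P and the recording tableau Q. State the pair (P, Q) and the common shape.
P = [1, 3, 5, 8] / [2, 4] / [6, 9] / [7];  Q = [1, 2, 3, 8] / [4, 6] / [5, 7] / [9];  common shape = (4, 2, 2, 1)

Row-insert the values π_1, π_2, … into P one at a time, bumping the leftmost entry strictly greater than the inserted value down to the next row. The recording tableau Q records, in position (i, j), the step at which that cell was added to P.
  Insert 2 (step 1): P = [2];  Q = [1]
  Insert 7 (step 2): P = [2, 7];  Q = [1, 2]
  Insert 9 (step 3): P = [2, 7, 9];  Q = [1, 2, 3]
  Insert 4 (step 4): P = [2, 4, 9] / [7];  Q = [1, 2, 3] / [4]
  Insert 1 (step 5): P = [1, 4, 9] / [2] / [7];  Q = [1, 2, 3] / [4] / [5]
  Insert 6 (step 6): P = [1, 4, 6] / [2, 9] / [7];  Q = [1, 2, 3] / [4, 6] / [5]
  Insert 5 (step 7): P = [1, 4, 5] / [2, 6] / [7, 9];  Q = [1, 2, 3] / [4, 6] / [5, 7]
  Insert 8 (step 8): P = [1, 4, 5, 8] / [2, 6] / [7, 9];  Q = [1, 2, 3, 8] / [4, 6] / [5, 7]
  Insert 3 (step 9): P = [1, 3, 5, 8] / [2, 4] / [6, 9] / [7];  Q = [1, 2, 3, 8] / [4, 6] / [5, 7] / [9]
Final shape: (4, 2, 2, 1).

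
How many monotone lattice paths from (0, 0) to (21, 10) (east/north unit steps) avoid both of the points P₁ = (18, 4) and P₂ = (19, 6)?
Number of paths = 41410380

Inclusion–exclusion. Total paths: C(31, 21) = 44352165. Through P₁: C(22, 18)·C(9, 3) = 614460. Through P₂: C(25, 19)·C(6, 2) = 2656500. Since P₁ is strictly southwest of P₂, a monotone path through both must visit P₁ then P₂; paths through both = C(22, 18)·C(3, 1)·C(6, 2) = 329175. Avoid both = 44352165 − 614460 − 2656500 + 329175 = 41410380.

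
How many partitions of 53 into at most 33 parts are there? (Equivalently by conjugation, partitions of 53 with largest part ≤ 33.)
p(53, parts ≤ 33) = 327844

Use the recurrence p(n, m) = p(n, m−1) + p(n−m, m): either the largest part is < m (count p(n, m−1)) or the largest part is exactly m (remove one copy of m, count p(n−m, m)). With p(0, ·) = 1 this gives p(53, parts ≤ 33) = 327844. (By conjugating Young diagrams, this also counts partitions of 53 into at most 33 parts.)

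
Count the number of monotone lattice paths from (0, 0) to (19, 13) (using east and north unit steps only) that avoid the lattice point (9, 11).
Number of paths = 336288240

Total paths from (0, 0) to (19, 13): C(32, 19) = 347373600. Paths through (9, 11): (paths (0, 0) → (9, 11)) × (paths (9, 11) → (19, 13)) = C(20, 9) · C(12, 10) = 167960 · 66 = 11085360. Avoidance count = 347373600 − 11085360 = 336288240.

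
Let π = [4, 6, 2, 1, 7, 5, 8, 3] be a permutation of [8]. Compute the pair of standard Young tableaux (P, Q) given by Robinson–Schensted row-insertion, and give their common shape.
P = [1, 3, 7, 8] / [2, 5] / [4, 6];  Q = [1, 2, 5, 7] / [3, 6] / [4, 8];  common shape = (4, 2, 2)

Row-insert the values π_1, π_2, … into P one at a time, bumping the leftmost entry strictly greater than the inserted value down to the next row. The recording tableau Q records, in position (i, j), the step at which that cell was added to P.
  Insert 4 (step 1): P = [4];  Q = [1]
  Insert 6 (step 2): P = [4, 6];  Q = [1, 2]
  Insert 2 (step 3): P = [2, 6] / [4];  Q = [1, 2] / [3]
  Insert 1 (step 4): P = [1, 6] / [2] / [4];  Q = [1, 2] / [3] / [4]
  Insert 7 (step 5): P = [1, 6, 7] / [2] / [4];  Q = [1, 2, 5] / [3] / [4]
  Insert 5 (step 6): P = [1, 5, 7] / [2, 6] / [4];  Q = [1, 2, 5] / [3, 6] / [4]
  Insert 8 (step 7): P = [1, 5, 7, 8] / [2, 6] / [4];  Q = [1, 2, 5, 7] / [3, 6] / [4]
  Insert 3 (step 8): P = [1, 3, 7, 8] / [2, 5] / [4, 6];  Q = [1, 2, 5, 7] / [3, 6] / [4, 8]
Final shape: (4, 2, 2).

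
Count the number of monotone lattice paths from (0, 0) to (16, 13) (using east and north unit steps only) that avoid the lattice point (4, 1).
Number of paths = 54343135

Total paths from (0, 0) to (16, 13): C(29, 16) = 67863915. Paths through (4, 1): (paths (0, 0) → (4, 1)) × (paths (4, 1) → (16, 13)) = C(5, 4) · C(24, 12) = 5 · 2704156 = 13520780. Avoidance count = 67863915 − 13520780 = 54343135.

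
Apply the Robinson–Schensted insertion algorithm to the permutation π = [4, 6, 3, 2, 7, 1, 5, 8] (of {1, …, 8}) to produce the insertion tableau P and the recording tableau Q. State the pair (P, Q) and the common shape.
P = [1, 5, 7, 8] / [2, 6] / [3] / [4];  Q = [1, 2, 5, 8] / [3, 7] / [4] / [6];  common shape = (4, 2, 1, 1)

Row-insert the values π_1, π_2, … into P one at a time, bumping the leftmost entry strictly greater than the inserted value down to the next row. The recording tableau Q records, in position (i, j), the step at which that cell was added to P.
  Insert 4 (step 1): P = [4];  Q = [1]
  Insert 6 (step 2): P = [4, 6];  Q = [1, 2]
  Insert 3 (step 3): P = [3, 6] / [4];  Q = [1, 2] / [3]
  Insert 2 (step 4): P = [2, 6] / [3] / [4];  Q = [1, 2] / [3] / [4]
  Insert 7 (step 5): P = [2, 6, 7] / [3] / [4];  Q = [1, 2, 5] / [3] / [4]
  Insert 1 (step 6): P = [1, 6, 7] / [2] / [3] / [4];  Q = [1, 2, 5] / [3] / [4] / [6]
  Insert 5 (step 7): P = [1, 5, 7] / [2, 6] / [3] / [4];  Q = [1, 2, 5] / [3, 7] / [4] / [6]
  Insert 8 (step 8): P = [1, 5, 7, 8] / [2, 6] / [3] / [4];  Q = [1, 2, 5, 8] / [3, 7] / [4] / [6]
Final shape: (4, 2, 1, 1).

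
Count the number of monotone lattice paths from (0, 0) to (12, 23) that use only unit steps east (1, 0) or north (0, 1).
Number of paths = 834451800

A monotone lattice path from (0, 0) to (12, 23) consists of 12 east steps and 23 north steps in some order, so it is determined by which 12 of the 35 steps are east. The count is C(35, 12) = 834451800.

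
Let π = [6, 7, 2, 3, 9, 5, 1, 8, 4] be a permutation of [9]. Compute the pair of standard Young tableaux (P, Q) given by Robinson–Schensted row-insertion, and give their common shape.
P = [1, 3, 4, 8] / [2, 5, 9] / [6, 7];  Q = [1, 2, 5, 8] / [3, 4, 6] / [7, 9];  common shape = (4, 3, 2)

Row-insert the values π_1, π_2, … into P one at a time, bumping the leftmost entry strictly greater than the inserted value down to the next row. The recording tableau Q records, in position (i, j), the step at which that cell was added to P.
  Insert 6 (step 1): P = [6];  Q = [1]
  Insert 7 (step 2): P = [6, 7];  Q = [1, 2]
  Insert 2 (step 3): P = [2, 7] / [6];  Q = [1, 2] / [3]
  Insert 3 (step 4): P = [2, 3] / [6, 7];  Q = [1, 2] / [3, 4]
  Insert 9 (step 5): P = [2, 3, 9] / [6, 7];  Q = [1, 2, 5] / [3, 4]
  Insert 5 (step 6): P = [2, 3, 5] / [6, 7, 9];  Q = [1, 2, 5] / [3, 4, 6]
  Insert 1 (step 7): P = [1, 3, 5] / [2, 7, 9] / [6];  Q = [1, 2, 5] / [3, 4, 6] / [7]
  Insert 8 (step 8): P = [1, 3, 5, 8] / [2, 7, 9] / [6];  Q = [1, 2, 5, 8] / [3, 4, 6] / [7]
  Insert 4 (step 9): P = [1, 3, 4, 8] / [2, 5, 9] / [6, 7];  Q = [1, 2, 5, 8] / [3, 4, 6] / [7, 9]
Final shape: (4, 3, 2).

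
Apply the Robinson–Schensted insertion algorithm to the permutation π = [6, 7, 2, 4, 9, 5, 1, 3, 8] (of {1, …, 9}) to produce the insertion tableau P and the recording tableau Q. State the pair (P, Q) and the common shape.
P = [1, 3, 5, 8] / [2, 4, 9] / [6, 7];  Q = [1, 2, 5, 9] / [3, 4, 6] / [7, 8];  common shape = (4, 3, 2)

Row-insert the values π_1, π_2, … into P one at a time, bumping the leftmost entry strictly greater than the inserted value down to the next row. The recording tableau Q records, in position (i, j), the step at which that cell was added to P.
  Insert 6 (step 1): P = [6];  Q = [1]
  Insert 7 (step 2): P = [6, 7];  Q = [1, 2]
  Insert 2 (step 3): P = [2, 7] / [6];  Q = [1, 2] / [3]
  Insert 4 (step 4): P = [2, 4] / [6, 7];  Q = [1, 2] / [3, 4]
  Insert 9 (step 5): P = [2, 4, 9] / [6, 7];  Q = [1, 2, 5] / [3, 4]
  Insert 5 (step 6): P = [2, 4, 5] / [6, 7, 9];  Q = [1, 2, 5] / [3, 4, 6]
  Insert 1 (step 7): P = [1, 4, 5] / [2, 7, 9] / [6];  Q = [1, 2, 5] / [3, 4, 6] / [7]
  Insert 3 (step 8): P = [1, 3, 5] / [2, 4, 9] / [6, 7];  Q = [1, 2, 5] / [3, 4, 6] / [7, 8]
  Insert 8 (step 9): P = [1, 3, 5, 8] / [2, 4, 9] / [6, 7];  Q = [1, 2, 5, 9] / [3, 4, 6] / [7, 8]
Final shape: (4, 3, 2).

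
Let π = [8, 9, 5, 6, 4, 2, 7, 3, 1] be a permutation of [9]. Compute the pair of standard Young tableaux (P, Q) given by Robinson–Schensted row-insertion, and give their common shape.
P = [1, 3, 7] / [2, 6] / [4, 9] / [5] / [8];  Q = [1, 2, 7] / [3, 4] / [5, 8] / [6] / [9];  common shape = (3, 2, 2, 1, 1)

Row-insert the values π_1, π_2, … into P one at a time, bumping the leftmost entry strictly greater than the inserted value down to the next row. The recording tableau Q records, in position (i, j), the step at which that cell was added to P.
  Insert 8 (step 1): P = [8];  Q = [1]
  Insert 9 (step 2): P = [8, 9];  Q = [1, 2]
  Insert 5 (step 3): P = [5, 9] / [8];  Q = [1, 2] / [3]
  Insert 6 (step 4): P = [5, 6] / [8, 9];  Q = [1, 2] / [3, 4]
  Insert 4 (step 5): P = [4, 6] / [5, 9] / [8];  Q = [1, 2] / [3, 4] / [5]
  Insert 2 (step 6): P = [2, 6] / [4, 9] / [5] / [8];  Q = [1, 2] / [3, 4] / [5] / [6]
  Insert 7 (step 7): P = [2, 6, 7] / [4, 9] / [5] / [8];  Q = [1, 2, 7] / [3, 4] / [5] / [6]
  Insert 3 (step 8): P = [2, 3, 7] / [4, 6] / [5, 9] / [8];  Q = [1, 2, 7] / [3, 4] / [5, 8] / [6]
  Insert 1 (step 9): P = [1, 3, 7] / [2, 6] / [4, 9] / [5] / [8];  Q = [1, 2, 7] / [3, 4] / [5, 8] / [6] / [9]
Final shape: (3, 2, 2, 1, 1).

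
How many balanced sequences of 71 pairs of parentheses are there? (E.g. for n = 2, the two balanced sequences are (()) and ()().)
C_71 = 5175569924646105559418940193995065716350

These balanced parentheses are counted by the Catalan number C_n = (1/(n + 1)) · C(2n, n). For n = 71: C_71 = (1/72) · C(142, 71) = 372641034574519600278163693967644731577200/72 = 5175569924646105559418940193995065716350.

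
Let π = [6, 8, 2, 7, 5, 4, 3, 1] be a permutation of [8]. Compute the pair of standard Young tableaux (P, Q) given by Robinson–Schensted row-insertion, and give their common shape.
P = [1, 3] / [2, 7] / [4] / [5] / [6] / [8];  Q = [1, 2] / [3, 4] / [5] / [6] / [7] / [8];  common shape = (2, 2, 1, 1, 1, 1)

Row-insert the values π_1, π_2, … into P one at a time, bumping the leftmost entry strictly greater than the inserted value down to the next row. The recording tableau Q records, in position (i, j), the step at which that cell was added to P.
  Insert 6 (step 1): P = [6];  Q = [1]
  Insert 8 (step 2): P = [6, 8];  Q = [1, 2]
  Insert 2 (step 3): P = [2, 8] / [6];  Q = [1, 2] / [3]
  Insert 7 (step 4): P = [2, 7] / [6, 8];  Q = [1, 2] / [3, 4]
  Insert 5 (step 5): P = [2, 5] / [6, 7] / [8];  Q = [1, 2] / [3, 4] / [5]
  Insert 4 (step 6): P = [2, 4] / [5, 7] / [6] / [8];  Q = [1, 2] / [3, 4] / [5] / [6]
  Insert 3 (step 7): P = [2, 3] / [4, 7] / [5] / [6] / [8];  Q = [1, 2] / [3, 4] / [5] / [6] / [7]
  Insert 1 (step 8): P = [1, 3] / [2, 7] / [4] / [5] / [6] / [8];  Q = [1, 2] / [3, 4] / [5] / [6] / [7] / [8]
Final shape: (2, 2, 1, 1, 1, 1).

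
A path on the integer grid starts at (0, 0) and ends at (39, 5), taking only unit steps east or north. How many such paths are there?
Number of paths = 1086008

A monotone lattice path from (0, 0) to (39, 5) consists of 39 east steps and 5 north steps in some order, so it is determined by which 39 of the 44 steps are east. The count is C(44, 39) = 1086008.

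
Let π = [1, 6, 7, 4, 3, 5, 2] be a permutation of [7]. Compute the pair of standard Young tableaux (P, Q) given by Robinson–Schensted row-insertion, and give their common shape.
P = [1, 2, 5] / [3, 7] / [4] / [6];  Q = [1, 2, 3] / [4, 6] / [5] / [7];  common shape = (3, 2, 1, 1)

Row-insert the values π_1, π_2, … into P one at a time, bumping the leftmost entry strictly greater than the inserted value down to the next row. The recording tableau Q records, in position (i, j), the step at which that cell was added to P.
  Insert 1 (step 1): P = [1];  Q = [1]
  Insert 6 (step 2): P = [1, 6];  Q = [1, 2]
  Insert 7 (step 3): P = [1, 6, 7];  Q = [1, 2, 3]
  Insert 4 (step 4): P = [1, 4, 7] / [6];  Q = [1, 2, 3] / [4]
  Insert 3 (step 5): P = [1, 3, 7] / [4] / [6];  Q = [1, 2, 3] / [4] / [5]
  Insert 5 (step 6): P = [1, 3, 5] / [4, 7] / [6];  Q = [1, 2, 3] / [4, 6] / [5]
  Insert 2 (step 7): P = [1, 2, 5] / [3, 7] / [4] / [6];  Q = [1, 2, 3] / [4, 6] / [5] / [7]
Final shape: (3, 2, 1, 1).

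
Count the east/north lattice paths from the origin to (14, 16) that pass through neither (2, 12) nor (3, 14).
Number of paths = 145225309

Inclusion–exclusion. Total paths: C(30, 14) = 145422675. Through P₁: C(14, 2)·C(16, 12) = 165620. Through P₂: C(17, 3)·C(13, 11) = 53040. Since P₁ is strictly southwest of P₂, a monotone path through both must visit P₁ then P₂; paths through both = C(14, 2)·C(3, 1)·C(13, 11) = 21294. Avoid both = 145422675 − 165620 − 53040 + 21294 = 145225309.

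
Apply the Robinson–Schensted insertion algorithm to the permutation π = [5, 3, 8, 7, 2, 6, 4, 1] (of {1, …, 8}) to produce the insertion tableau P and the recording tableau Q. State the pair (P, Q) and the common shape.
P = [1, 4] / [2, 6] / [3, 7] / [5] / [8];  Q = [1, 3] / [2, 4] / [5, 6] / [7] / [8];  common shape = (2, 2, 2, 1, 1)

Row-insert the values π_1, π_2, … into P one at a time, bumping the leftmost entry strictly greater than the inserted value down to the next row. The recording tableau Q records, in position (i, j), the step at which that cell was added to P.
  Insert 5 (step 1): P = [5];  Q = [1]
  Insert 3 (step 2): P = [3] / [5];  Q = [1] / [2]
  Insert 8 (step 3): P = [3, 8] / [5];  Q = [1, 3] / [2]
  Insert 7 (step 4): P = [3, 7] / [5, 8];  Q = [1, 3] / [2, 4]
  Insert 2 (step 5): P = [2, 7] / [3, 8] / [5];  Q = [1, 3] / [2, 4] / [5]
  Insert 6 (step 6): P = [2, 6] / [3, 7] / [5, 8];  Q = [1, 3] / [2, 4] / [5, 6]
  Insert 4 (step 7): P = [2, 4] / [3, 6] / [5, 7] / [8];  Q = [1, 3] / [2, 4] / [5, 6] / [7]
  Insert 1 (step 8): P = [1, 4] / [2, 6] / [3, 7] / [5] / [8];  Q = [1, 3] / [2, 4] / [5, 6] / [7] / [8]
Final shape: (2, 2, 2, 1, 1).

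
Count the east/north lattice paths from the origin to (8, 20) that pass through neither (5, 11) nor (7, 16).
Number of paths = 1380000

Inclusion–exclusion. Total paths: C(28, 8) = 3108105. Through P₁: C(16, 5)·C(12, 3) = 960960. Through P₂: C(23, 7)·C(5, 1) = 1225785. Since P₁ is strictly southwest of P₂, a monotone path through both must visit P₁ then P₂; paths through both = C(16, 5)·C(7, 2)·C(5, 1) = 458640. Avoid both = 3108105 − 960960 − 1225785 + 458640 = 1380000.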